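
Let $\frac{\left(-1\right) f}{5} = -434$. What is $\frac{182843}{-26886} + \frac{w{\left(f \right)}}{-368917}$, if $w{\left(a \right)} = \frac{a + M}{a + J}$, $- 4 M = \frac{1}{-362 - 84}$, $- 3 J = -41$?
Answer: $- \frac{394166428733411701}{57959858487077304} \approx -6.8007$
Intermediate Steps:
$J = \frac{41}{3}$ ($J = \left(- \frac{1}{3}\right) \left(-41\right) = \frac{41}{3} \approx 13.667$)
$f = 2170$ ($f = \left(-5\right) \left(-434\right) = 2170$)
$M = \frac{1}{1784}$ ($M = - \frac{1}{4 \left(-362 - 84\right)} = - \frac{1}{4 \left(-446\right)} = \left(- \frac{1}{4}\right) \left(- \frac{1}{446}\right) = \frac{1}{1784} \approx 0.00056054$)
$w{\left(a \right)} = \frac{\frac{1}{1784} + a}{\frac{41}{3} + a}$ ($w{\left(a \right)} = \frac{a + \frac{1}{1784}}{a + \frac{41}{3}} = \frac{\frac{1}{1784} + a}{\frac{41}{3} + a}$)
$\frac{182843}{-26886} + \frac{w{\left(f \right)}}{-368917} = \frac{182843}{-26886} + \frac{\frac{3}{1784} \frac{1}{41 + 3 \cdot 2170} \left(1 + 1784 \cdot 2170\right)}{-368917} = 182843 \left(- \frac{1}{26886}\right) + \frac{3 \left(1 + 3871280\right)}{1784 \left(41 + 6510\right)} \left(- \frac{1}{368917}\right) = - \frac{182843}{26886} + \frac{3}{1784} \cdot \frac{1}{6551} \cdot 3871281 \left(- \frac{1}{368917}\right) = - \frac{182843}{26886} + \frac{11613843}{11686984} \left(- \frac{1}{368917}\right) = - \frac{182843}{26886} - \frac{11613843}{4311527076328} = - \frac{394166428733411701}{57959858487077304}$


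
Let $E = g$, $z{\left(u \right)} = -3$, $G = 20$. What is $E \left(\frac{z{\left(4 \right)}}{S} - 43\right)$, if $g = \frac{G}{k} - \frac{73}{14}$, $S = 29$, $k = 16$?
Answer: $\frac{69375}{406} \approx 170.87$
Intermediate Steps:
$g = - \frac{111}{28}$ ($g = \frac{20}{16} - \frac{73}{14} = 20 \cdot \frac{1}{16} - \frac{73}{14} = \frac{5}{4} - \frac{73}{14} = - \frac{111}{28} \approx -3.9643$)
$E = - \frac{111}{28} \approx -3.9643$
$E \left(\frac{z{\left(4 \right)}}{S} - 43\right) = - \frac{111 \left(- \frac{3}{29} - 43\right)}{28} = \left(- \frac{111}{28}\right) \left(- \frac{1250}{29}\right) = \frac{69375}{406}$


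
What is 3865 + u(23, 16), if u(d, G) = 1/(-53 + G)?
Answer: 143004/37 ≈ 3865.0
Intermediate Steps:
3865 + u(23, 16) = 3865 + 1/(-53 + 16) = 3865 + 1/(-37) = 3865 - 1/37 = 143004/37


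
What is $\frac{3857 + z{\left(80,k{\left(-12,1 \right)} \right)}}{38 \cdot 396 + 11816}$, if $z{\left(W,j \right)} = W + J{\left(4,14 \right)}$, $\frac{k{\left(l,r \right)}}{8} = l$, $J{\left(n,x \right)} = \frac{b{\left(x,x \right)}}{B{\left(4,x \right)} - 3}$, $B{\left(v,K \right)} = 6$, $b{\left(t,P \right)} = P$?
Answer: $\frac{11825}{80592} \approx 0.14673$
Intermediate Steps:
$J{\left(n,x \right)} = \frac{x}{3}$ ($J{\left(n,x \right)} = \frac{x}{6 - 3} = \frac{x}{3}$)
$k{\left(l,r \right)} = 8 l$
$z{\left(W,j \right)} = \frac{14}{3} + W$ ($z{\left(W,j \right)} = W + \frac{1}{3} \cdot 14 = W + \frac{14}{3} = \frac{14}{3} + W$)
$\frac{3857 + z{\left(80,k{\left(-12,1 \right)} \right)}}{38 \cdot 396 + 11816} = \frac{3857 + \left(\frac{14}{3} + 80\right)}{38 \cdot 396 + 11816} = \frac{3857 + \frac{254}{3}}{15048 + 11816} = \frac{11825}{3 \cdot 26864} = \frac{11825}{3} \cdot \frac{1}{26864} = \frac{11825}{80592}$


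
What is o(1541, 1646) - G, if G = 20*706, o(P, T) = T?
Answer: -12474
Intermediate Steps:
G = 14120
o(1541, 1646) - G = 1646 - 1*14120 = 1646 - 14120 = -12474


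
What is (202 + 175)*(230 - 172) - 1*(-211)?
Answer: 22077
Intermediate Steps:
(202 + 175)*(230 - 172) - 1*(-211) = 377*58 + 211 = 21866 + 211 = 22077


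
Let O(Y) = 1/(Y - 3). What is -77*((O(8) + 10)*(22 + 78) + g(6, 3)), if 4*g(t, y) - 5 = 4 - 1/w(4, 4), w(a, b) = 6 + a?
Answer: -3148453/40 ≈ -78711.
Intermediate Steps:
O(Y) = 1/(-3 + Y)
g(t, y) = 89/40 (g(t, y) = 5/4 + (4 - 1/(6 + 4))/4 = 5/4 + (4 - 1/10)/4 = 5/4 + (4 - 1*⅒)/4 = 5/4 + (4 - ⅒)/4 = 5/4 + (¼)*(39/10) = 5/4 + 39/40 = 89/40)
-77*((O(8) + 10)*(22 + 78) + g(6, 3)) = -77*((1/(-3 + 8) + 10)*(22 + 78) + 89/40) = -77*((1/5 + 10)*100 + 89/40) = -77*((⅕ + 10)*100 + 89/40) = -77*((51/5)*100 + 89/40) = -77*(1020 + 89/40) = -77*40889/40 = -3148453/40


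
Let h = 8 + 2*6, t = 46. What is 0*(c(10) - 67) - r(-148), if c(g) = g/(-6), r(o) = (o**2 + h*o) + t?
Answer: -18990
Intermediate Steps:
h = 20 (h = 8 + 12 = 20)
r(o) = 46 + o**2 + 20*o (r(o) = (o**2 + 20*o) + 46 = 46 + o**2 + 20*o)
c(g) = -g/6 (c(g) = g*(-1/6) = -g/6)
0*(c(10) - 67) - r(-148) = 0*(-1/6*10 - 67) - (46 + (-148)**2 + 20*(-148)) = 0*(-5/3 - 67) - (46 + 21904 - 2960) = 0*(-206/3) - 1*18990 = 0 - 18990 = -18990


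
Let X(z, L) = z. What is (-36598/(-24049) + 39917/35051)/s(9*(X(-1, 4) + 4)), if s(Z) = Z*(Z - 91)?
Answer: -2242760431/1456602910272 ≈ -0.0015397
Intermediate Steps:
s(Z) = Z*(-91 + Z)
(-36598/(-24049) + 39917/35051)/s(9*(X(-1, 4) + 4)) = (-36598/(-24049) + 39917/35051)/(((9*(-1 + 4))*(-91 + 9*(-1 + 4)))) = (-36598*(-1/24049) + 39917*(1/35051))/(((9*3)*(-91 + 9*3))) = (36598/24049 + 39917/35051)/((27*(-91 + 27))) = 2242760431/(842941499*((27*(-64)))) = (2242760431/842941499)/(-1728) = (2242760431/842941499)*(-1/1728) = -2242760431/1456602910272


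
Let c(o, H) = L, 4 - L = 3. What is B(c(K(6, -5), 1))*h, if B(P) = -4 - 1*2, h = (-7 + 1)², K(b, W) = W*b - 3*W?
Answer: -216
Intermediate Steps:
K(b, W) = -3*W + W*b
L = 1 (L = 4 - 1*3 = 4 - 3 = 1)
h = 36 (h = (-6)² = 36)
c(o, H) = 1
B(P) = -6 (B(P) = -4 - 2 = -6)
B(c(K(6, -5), 1))*h = -6*36 = -216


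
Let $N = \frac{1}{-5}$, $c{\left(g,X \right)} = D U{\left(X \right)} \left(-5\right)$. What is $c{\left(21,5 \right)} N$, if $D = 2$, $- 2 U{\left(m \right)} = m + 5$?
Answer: $-10$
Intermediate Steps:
$U{\left(m \right)} = - \frac{5}{2} - \frac{m}{2}$ ($U{\left(m \right)} = - \frac{m + 5}{2} = - \frac{5 + m}{2} = - \frac{5}{2} - \frac{m}{2}$)
$c{\left(g,X \right)} = 25 + 5 X$ ($c{\left(g,X \right)} = 2 \left(- \frac{5}{2} - \frac{X}{2}\right) \left(-5\right) = \left(-5 - X\right) \left(-5\right) = 25 + 5 X$)
$N = - \frac{1}{5} \approx -0.2$
$c{\left(21,5 \right)} N = \left(25 + 5 \cdot 5\right) \left(- \frac{1}{5}\right) = \left(25 + 25\right) \left(- \frac{1}{5}\right) = 50 \left(- \frac{1}{5}\right) = -10$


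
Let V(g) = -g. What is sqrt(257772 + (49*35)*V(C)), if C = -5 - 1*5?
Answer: sqrt(274922) ≈ 524.33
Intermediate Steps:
C = -10 (C = -5 - 5 = -10)
sqrt(257772 + (49*35)*V(C)) = sqrt(257772 + (49*35)*(-1*(-10))) = sqrt(257772 + 1715*10) = sqrt(257772 + 17150) = sqrt(274922)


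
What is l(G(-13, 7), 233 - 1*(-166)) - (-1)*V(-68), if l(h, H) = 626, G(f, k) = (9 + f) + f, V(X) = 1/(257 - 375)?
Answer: 73867/118 ≈ 625.99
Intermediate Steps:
V(X) = -1/118 (V(X) = 1/(-118) = -1/118)
G(f, k) = 9 + 2*f
l(G(-13, 7), 233 - 1*(-166)) - (-1)*V(-68) = 626 - (-1)*(-1)/118 = 626 - 1*1/118 = 626 - 1/118 = 73867/118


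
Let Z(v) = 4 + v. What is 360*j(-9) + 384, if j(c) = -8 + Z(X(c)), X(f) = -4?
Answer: -2496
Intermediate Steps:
j(c) = -8 (j(c) = -8 + (4 - 4) = -8 + 0 = -8)
360*j(-9) + 384 = 360*(-8) + 384 = -2880 + 384 = -2496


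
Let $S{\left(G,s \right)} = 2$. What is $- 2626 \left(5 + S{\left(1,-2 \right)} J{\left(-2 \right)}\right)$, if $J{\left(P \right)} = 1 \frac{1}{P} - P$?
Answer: $-21008$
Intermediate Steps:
$J{\left(P \right)} = \frac{1}{P} - P$
$- 2626 \left(5 + S{\left(1,-2 \right)} J{\left(-2 \right)}\right) = - 2626 \left(5 + 2 \left(\frac{1}{-2} - -2\right)\right) = - 2626 \left(5 + 2 \left(- \frac{1}{2} + 2\right)\right) = - 2626 \left(5 + 2 \cdot \frac{3}{2}\right) = - 2626 \left(5 + 3\right) = \left(-2626\right) 8 = -21008$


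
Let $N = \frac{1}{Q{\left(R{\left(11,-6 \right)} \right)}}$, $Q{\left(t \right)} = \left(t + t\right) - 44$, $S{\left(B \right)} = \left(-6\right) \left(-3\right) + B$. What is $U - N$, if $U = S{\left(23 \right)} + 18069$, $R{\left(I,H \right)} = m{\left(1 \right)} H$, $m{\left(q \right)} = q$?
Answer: $\frac{1014161}{56} \approx 18110.0$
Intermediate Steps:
$S{\left(B \right)} = 18 + B$
$R{\left(I,H \right)} = H$ ($R{\left(I,H \right)} = 1 H = H$)
$Q{\left(t \right)} = -44 + 2 t$ ($Q{\left(t \right)} = 2 t - 44 = -44 + 2 t$)
$N = - \frac{1}{56}$ ($N = \frac{1}{-44 + 2 \left(-6\right)} = \frac{1}{-44 - 12} = \frac{1}{-56} = - \frac{1}{56} \approx -0.017857$)
$U = 18110$ ($U = \left(18 + 23\right) + 18069 = 41 + 18069 = 18110$)
$U - N = 18110 - - \frac{1}{56} = 18110 + \frac{1}{56} = \frac{1014161}{56}$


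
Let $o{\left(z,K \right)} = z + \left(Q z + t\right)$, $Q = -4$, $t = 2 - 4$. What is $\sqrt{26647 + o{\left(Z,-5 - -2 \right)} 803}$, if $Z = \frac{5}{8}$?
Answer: $\frac{\sqrt{376566}}{4} \approx 153.41$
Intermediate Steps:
$t = -2$
$Z = \frac{5}{8}$ ($Z = 5 \cdot \frac{1}{8} = \frac{5}{8} \approx 0.625$)
$o{\left(z,K \right)} = -2 - 3 z$ ($o{\left(z,K \right)} = z - \left(2 + 4 z\right) = -2 - 3 z$)
$\sqrt{26647 + o{\left(Z,-5 - -2 \right)} 803} = \sqrt{26647 + \left(-2 - \frac{15}{8}\right) 803} = \sqrt{26647 - \frac{24893}{8}} = \sqrt{\frac{188283}{8}} = \frac{\sqrt{376566}}{4}$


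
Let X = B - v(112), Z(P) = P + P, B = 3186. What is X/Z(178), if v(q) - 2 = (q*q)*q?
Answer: -350436/89 ≈ -3937.5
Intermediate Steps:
Z(P) = 2*P
v(q) = 2 + q**3 (v(q) = 2 + (q*q)*q = 2 + q**2*q = 2 + q**3)
X = -1401744 (X = 3186 - (2 + 112**3) = 3186 - (2 + 1404928) = 3186 - 1*1404930 = 3186 - 1404930 = -1401744)
X/Z(178) = -1401744/(2*178) = -1401744/356 = -1401744*1/356 = -350436/89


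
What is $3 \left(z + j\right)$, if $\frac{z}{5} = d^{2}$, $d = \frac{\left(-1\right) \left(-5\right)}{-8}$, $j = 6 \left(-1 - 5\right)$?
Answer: $- \frac{6537}{64} \approx -102.14$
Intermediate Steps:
$j = -36$ ($j = 6 \left(-6\right) = -36$)
$d = - \frac{5}{8}$ ($d = 5 \left(- \frac{1}{8}\right) = - \frac{5}{8} \approx -0.625$)
$z = \frac{125}{64}$ ($z = 5 \left(- \frac{5}{8}\right)^{2} = 5 \cdot \frac{25}{64} = \frac{125}{64} \approx 1.9531$)
$3 \left(z + j\right) = 3 \left(\frac{125}{64} - 36\right) = 3 \left(- \frac{2179}{64}\right) = - \frac{6537}{64}$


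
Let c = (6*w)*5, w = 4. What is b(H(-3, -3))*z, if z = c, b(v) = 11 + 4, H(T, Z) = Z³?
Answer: 1800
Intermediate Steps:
c = 120 (c = (6*4)*5 = 24*5 = 120)
b(v) = 15
z = 120
b(H(-3, -3))*z = 15*120 = 1800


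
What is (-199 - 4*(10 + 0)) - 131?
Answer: -370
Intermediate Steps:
(-199 - 4*(10 + 0)) - 131 = (-199 - 4*10) - 131 = (-199 - 40) - 131 = -239 - 131 = -370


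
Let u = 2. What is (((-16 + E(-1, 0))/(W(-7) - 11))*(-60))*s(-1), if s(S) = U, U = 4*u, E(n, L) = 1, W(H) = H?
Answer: -400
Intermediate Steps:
U = 8 (U = 4*2 = 8)
s(S) = 8
(((-16 + E(-1, 0))/(W(-7) - 11))*(-60))*s(-1) = (((-16 + 1)/(-7 - 11))*(-60))*8 = (-15/(-18)*(-60))*8 = (-15*(-1/18)*(-60))*8 = ((⅚)*(-60))*8 = -50*8 = -400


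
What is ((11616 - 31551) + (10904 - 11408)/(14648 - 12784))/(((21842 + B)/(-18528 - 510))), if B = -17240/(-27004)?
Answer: 149247646228971/8589524729 ≈ 17376.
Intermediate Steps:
B = 4310/6751 (B = -17240*(-1/27004) = 4310/6751 ≈ 0.63842)
((11616 - 31551) + (10904 - 11408)/(14648 - 12784))/(((21842 + B)/(-18528 - 510))) = ((11616 - 31551) + (10904 - 11408)/(14648 - 12784))/(((21842 + 4310/6751)/(-18528 - 510))) = (-19935 - 504/1864)/(((147459652/6751)/(-19038))) = (-19935 - 504*1/1864)/(((147459652/6751)*(-1/19038))) = (-19935 - 63/233)/(-73729826/64262769) = -4644918/233*(-64262769/73729826) = 149247646228971/8589524729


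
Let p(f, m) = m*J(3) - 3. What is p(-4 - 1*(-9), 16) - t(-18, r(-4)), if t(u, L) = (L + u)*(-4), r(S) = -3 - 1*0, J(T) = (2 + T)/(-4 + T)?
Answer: -167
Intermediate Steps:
J(T) = (2 + T)/(-4 + T)
p(f, m) = -3 - 5*m (p(f, m) = m*((2 + 3)/(-4 + 3)) - 3 = m*(5/(-1)) - 3 = m*(-1*5) - 3 = m*(-5) - 3 = -5*m - 3 = -3 - 5*m)
r(S) = -3 (r(S) = -3 + 0 = -3)
t(u, L) = -4*L - 4*u
p(-4 - 1*(-9), 16) - t(-18, r(-4)) = (-3 - 5*16) - (-4*(-3) - 4*(-18)) = (-3 - 80) - (12 + 72) = -83 - 1*84 = -83 - 84 = -167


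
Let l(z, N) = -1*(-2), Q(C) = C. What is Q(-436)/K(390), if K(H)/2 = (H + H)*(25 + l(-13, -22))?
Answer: -109/10530 ≈ -0.010351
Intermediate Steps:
l(z, N) = 2
K(H) = 108*H (K(H) = 2*((H + H)*(25 + 2)) = 2*((2*H)*27) = 2*(54*H) = 108*H)
Q(-436)/K(390) = -436/(108*390) = -436/42120 = -436*1/42120 = -109/10530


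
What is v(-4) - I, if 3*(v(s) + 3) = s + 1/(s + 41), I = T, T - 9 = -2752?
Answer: 101331/37 ≈ 2738.7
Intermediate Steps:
T = -2743 (T = 9 - 2752 = -2743)
I = -2743
v(s) = -3 + s/3 + 1/(3*(41 + s)) (v(s) = -3 + (s + 1/(s + 41))/3 = -3 + (s + 1/(41 + s))/3 = -3 + (s/3 + 1/(3*(41 + s))) = -3 + s/3 + 1/(3*(41 + s)))
v(-4) - I = (-368 + (-4)**2 + 32*(-4))/(3*(41 - 4)) - 1*(-2743) = (1/3)*(-368 + 16 - 128)/37 + 2743 = (1/3)*(1/37)*(-480) + 2743 = -160/37 + 2743 = 101331/37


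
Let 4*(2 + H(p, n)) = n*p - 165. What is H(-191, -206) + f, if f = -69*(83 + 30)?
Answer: 7985/4 ≈ 1996.3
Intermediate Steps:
f = -7797 (f = -69*113 = -7797)
H(p, n) = -173/4 + n*p/4 (H(p, n) = -2 + (n*p - 165)/4 = -2 + (-165 + n*p)/4 = -2 + (-165/4 + n*p/4) = -173/4 + n*p/4)
H(-191, -206) + f = (-173/4 + (1/4)*(-206)*(-191)) - 7797 = (-173/4 + 19673/2) - 7797 = 39173/4 - 7797 = 7985/4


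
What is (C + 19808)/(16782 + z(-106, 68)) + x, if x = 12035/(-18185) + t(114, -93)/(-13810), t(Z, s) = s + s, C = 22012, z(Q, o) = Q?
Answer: 194681435789/104698118965 ≈ 1.8595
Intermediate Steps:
t(Z, s) = 2*s
x = -16282094/25113485 (x = 12035/(-18185) + (2*(-93))/(-13810) = 12035*(-1/18185) - 186*(-1/13810) = -2407/3637 + 93/6905 = -16282094/25113485 ≈ -0.64834)
(C + 19808)/(16782 + z(-106, 68)) + x = (22012 + 19808)/(16782 - 106) - 16282094/25113485 = 41820/16676 - 16282094/25113485 = 41820*(1/16676) - 16282094/25113485 = 10455/4169 - 16282094/25113485 = 194681435789/104698118965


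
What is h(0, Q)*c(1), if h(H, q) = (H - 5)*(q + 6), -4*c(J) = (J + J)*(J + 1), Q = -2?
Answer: 20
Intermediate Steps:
c(J) = -J*(1 + J)/2 (c(J) = -(J + J)*(J + 1)/4 = -2*J*(1 + J)/4 = -J*(1 + J)/2)
h(H, q) = (-5 + H)*(6 + q)
h(0, Q)*c(1) = (-30 - 5*(-2) + 6*0 + 0*(-2))*(-½*1*(1 + 1)) = (-30 + 10 + 0 + 0)*(-½*1*2) = -20*(-1) = 20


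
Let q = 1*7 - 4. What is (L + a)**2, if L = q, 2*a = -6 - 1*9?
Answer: 81/4 ≈ 20.250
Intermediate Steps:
a = -15/2 (a = (-6 - 1*9)/2 = (-6 - 9)/2 = (1/2)*(-15) = -15/2 ≈ -7.5000)
q = 3 (q = 7 - 4 = 3)
L = 3
(L + a)**2 = (3 - 15/2)**2 = (-9/2)**2 = 81/4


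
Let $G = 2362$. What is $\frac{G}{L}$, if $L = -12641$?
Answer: $- \frac{2362}{12641} \approx -0.18685$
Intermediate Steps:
$\frac{G}{L} = \frac{2362}{-12641} = 2362 \left(- \frac{1}{12641}\right) = - \frac{2362}{12641}$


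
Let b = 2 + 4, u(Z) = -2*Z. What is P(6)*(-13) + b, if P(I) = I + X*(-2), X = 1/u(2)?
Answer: -157/2 ≈ -78.500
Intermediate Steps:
b = 6
X = -1/4 (X = 1/(-2*2) = 1/(-4) = 1*(-1/4) = -1/4 ≈ -0.25000)
P(I) = 1/2 + I (P(I) = I - 1/4*(-2) = I + 1/2 = 1/2 + I)
P(6)*(-13) + b = (1/2 + 6)*(-13) + 6 = (13/2)*(-13) + 6 = -169/2 + 6 = -157/2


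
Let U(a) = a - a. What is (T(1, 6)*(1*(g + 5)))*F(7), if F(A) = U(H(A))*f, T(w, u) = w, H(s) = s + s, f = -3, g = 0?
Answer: 0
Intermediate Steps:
H(s) = 2*s
U(a) = 0
F(A) = 0 (F(A) = 0*(-3) = 0)
(T(1, 6)*(1*(g + 5)))*F(7) = (1*(1*(0 + 5)))*0 = (1*(1*5))*0 = (1*5)*0 = 5*0 = 0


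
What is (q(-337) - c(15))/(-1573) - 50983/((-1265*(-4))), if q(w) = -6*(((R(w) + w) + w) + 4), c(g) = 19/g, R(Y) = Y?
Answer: -30207919/2170740 ≈ -13.916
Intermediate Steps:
q(w) = -24 - 18*w (q(w) = -6*(((w + w) + w) + 4) = -6*((2*w + w) + 4) = -6*(3*w + 4) = -6*(4 + 3*w) = -24 - 18*w)
(q(-337) - c(15))/(-1573) - 50983/((-1265*(-4))) = ((-24 - 18*(-337)) - 19/15)/(-1573) - 50983/((-1265*(-4))) = ((-24 + 6066) - 19/15)*(-1/1573) - 50983/5060 = (6042 - 1*19/15)*(-1/1573) - 50983*1/5060 = (6042 - 19/15)*(-1/1573) - 50983/5060 = (90611/15)*(-1/1573) - 50983/5060 = -90611/23595 - 50983/5060 = -30207919/2170740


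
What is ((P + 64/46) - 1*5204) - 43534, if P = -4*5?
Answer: -1121402/23 ≈ -48757.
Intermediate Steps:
P = -20
((P + 64/46) - 1*5204) - 43534 = ((-20 + 64/46) - 1*5204) - 43534 = ((-20 + 64*(1/46)) - 5204) - 43534 = ((-20 + 32/23) - 5204) - 43534 = (-428/23 - 5204) - 43534 = -120120/23 - 43534 = -1121402/23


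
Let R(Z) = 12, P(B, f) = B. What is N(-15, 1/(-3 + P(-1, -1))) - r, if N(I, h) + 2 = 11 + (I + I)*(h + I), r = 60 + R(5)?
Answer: 789/2 ≈ 394.50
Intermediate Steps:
r = 72 (r = 60 + 12 = 72)
N(I, h) = 9 + 2*I*(I + h) (N(I, h) = -2 + (11 + (I + I)*(h + I)) = -2 + (11 + (2*I)*(I + h)) = -2 + (11 + 2*I*(I + h)) = 9 + 2*I*(I + h))
N(-15, 1/(-3 + P(-1, -1))) - r = (9 + 2*(-15)**2 + 2*(-15)/(-3 - 1)) - 1*72 = (9 + 2*225 + 2*(-15)/(-4)) - 72 = (9 + 450 + 2*(-15)*(-1/4)) - 72 = (9 + 450 + 15/2) - 72 = 933/2 - 72 = 789/2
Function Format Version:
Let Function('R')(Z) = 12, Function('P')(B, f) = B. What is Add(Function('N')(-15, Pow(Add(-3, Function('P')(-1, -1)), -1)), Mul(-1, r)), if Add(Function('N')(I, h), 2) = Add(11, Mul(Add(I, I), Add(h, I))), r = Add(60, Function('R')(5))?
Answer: Rational(789, 2) ≈ 394.50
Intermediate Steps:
r = 72 (r = Add(60, 12) = 72)
Function('N')(I, h) = Add(9, Mul(2, I, Add(I, h))) (Function('N')(I, h) = Add(-2, Add(11, Mul(Add(I, I), Add(h, I)))) = Add(-2, Add(11, Mul(Mul(2, I), Add(I, h)))) = Add(-2, Add(11, Mul(2, I, Add(I, h)))) = Add(9, Mul(2, I, Add(I, h))))
Add(Function('N')(-15, Pow(Add(-3, Function('P')(-1, -1)), -1)), Mul(-1, r)) = Add(Add(9, Mul(2, Pow(-15, 2)), Mul(2, -15, Pow(Add(-3, -1), -1))), Mul(-1, 72)) = Add(Add(9, Mul(2, 225), Mul(2, -15, Pow(-4, -1))), -72) = Add(Add(9, 450, Mul(2, -15, Rational(-1, 4))), -72) = Add(Add(9, 450, Rational(15, 2)), -72) = Add(Rational(933, 2), -72) = Rational(789, 2)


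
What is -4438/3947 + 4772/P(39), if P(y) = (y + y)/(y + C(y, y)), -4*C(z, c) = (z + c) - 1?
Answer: 371646745/307866 ≈ 1207.2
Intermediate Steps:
C(z, c) = ¼ - c/4 - z/4 (C(z, c) = -((z + c) - 1)/4 = -((c + z) - 1)/4 = -(-1 + c + z)/4 = ¼ - c/4 - z/4)
P(y) = 2*y/(¼ + y/2) (P(y) = (y + y)/(y + (¼ - y/4 - y/4)) = (2*y)/(y + (¼ - y/2)) = (2*y)/(¼ + y/2) = 2*y/(¼ + y/2))
-4438/3947 + 4772/P(39) = -4438/3947 + 4772/((8*39/(1 + 2*39))) = -4438*1/3947 + 4772/((8*39/(1 + 78))) = -4438/3947 + 4772/((8*39/79)) = -4438/3947 + 4772/((8*39*(1/79))) = -4438/3947 + 4772/(312/79) = -4438/3947 + 4772*(79/312) = -4438/3947 + 94247/78 = 371646745/307866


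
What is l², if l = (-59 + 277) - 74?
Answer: 20736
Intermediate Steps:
l = 144 (l = 218 - 74 = 144)
l² = 144² = 20736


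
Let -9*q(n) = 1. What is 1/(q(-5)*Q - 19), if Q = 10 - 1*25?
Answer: -3/52 ≈ -0.057692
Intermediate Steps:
q(n) = -⅑ (q(n) = -⅑*1 = -⅑)
Q = -15 (Q = 10 - 25 = -15)
1/(q(-5)*Q - 19) = 1/(-⅑*(-15) - 19) = 1/(5/3 - 19) = 1/(-52/3) = -3/52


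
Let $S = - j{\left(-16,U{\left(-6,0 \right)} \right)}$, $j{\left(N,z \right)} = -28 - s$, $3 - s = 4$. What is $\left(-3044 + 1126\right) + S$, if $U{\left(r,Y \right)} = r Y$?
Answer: $-1891$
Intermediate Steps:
$s = -1$ ($s = 3 - 4 = -1$)
$U{\left(r,Y \right)} = Y r$
$j{\left(N,z \right)} = -27$ ($j{\left(N,z \right)} = -28 - -1 = -28 + 1 = -27$)
$S = 27$ ($S = \left(-1\right) \left(-27\right) = 27$)
$\left(-3044 + 1126\right) + S = \left(-3044 + 1126\right) + 27 = -1918 + 27 = -1891$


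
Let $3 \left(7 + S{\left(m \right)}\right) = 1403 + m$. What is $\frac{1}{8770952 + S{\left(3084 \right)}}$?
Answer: $\frac{3}{26317322} \approx 1.1399 \cdot 10^{-7}$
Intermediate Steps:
$S{\left(m \right)} = \frac{1382}{3} + \frac{m}{3}$ ($S{\left(m \right)} = -7 + \frac{1403 + m}{3} = -7 + \left(\frac{1403}{3} + \frac{m}{3}\right) = \frac{1382}{3} + \frac{m}{3}$)
$\frac{1}{8770952 + S{\left(3084 \right)}} = \frac{1}{8770952 + \left(\frac{1382}{3} + \frac{1}{3} \cdot 3084\right)} = \frac{1}{8770952 + \left(\frac{1382}{3} + 1028\right)} = \frac{1}{8770952 + \frac{4466}{3}} = \frac{1}{\frac{26317322}{3}} = \frac{3}{26317322}$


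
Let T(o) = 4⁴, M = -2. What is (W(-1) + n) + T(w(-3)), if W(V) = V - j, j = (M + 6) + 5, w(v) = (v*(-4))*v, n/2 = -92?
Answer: 62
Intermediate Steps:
n = -184 (n = 2*(-92) = -184)
w(v) = -4*v² (w(v) = (-4*v)*v = -4*v²)
T(o) = 256
j = 9 (j = (-2 + 6) + 5 = 4 + 5 = 9)
W(V) = -9 + V (W(V) = V - 1*9 = V - 9 = -9 + V)
(W(-1) + n) + T(w(-3)) = ((-9 - 1) - 184) + 256 = (-10 - 184) + 256 = -194 + 256 = 62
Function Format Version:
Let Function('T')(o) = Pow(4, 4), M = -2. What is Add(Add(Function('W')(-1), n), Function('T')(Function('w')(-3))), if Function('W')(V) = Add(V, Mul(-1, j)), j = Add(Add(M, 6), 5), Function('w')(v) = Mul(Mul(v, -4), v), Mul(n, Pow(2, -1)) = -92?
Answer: 62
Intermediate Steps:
n = -184 (n = Mul(2, -92) = -184)
Function('w')(v) = Mul(-4, Pow(v, 2)) (Function('w')(v) = Mul(Mul(-4, v), v) = Mul(-4, Pow(v, 2)))
Function('T')(o) = 256
j = 9 (j = Add(Add(-2, 6), 5) = Add(4, 5) = 9)
Function('W')(V) = Add(-9, V) (Function('W')(V) = Add(V, Mul(-1, 9)) = Add(V, -9) = Add(-9, V))
Add(Add(Function('W')(-1), n), Function('T')(Function('w')(-3))) = Add(Add(Add(-9, -1), -184), 256) = Add(Add(-10, -184), 256) = Add(-194, 256) = 62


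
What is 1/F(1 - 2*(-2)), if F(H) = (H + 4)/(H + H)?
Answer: 10/9 ≈ 1.1111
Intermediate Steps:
F(H) = (4 + H)/(2*H) (F(H) = (4 + H)/((2*H)) = (4 + H)*(1/(2*H)) = (4 + H)/(2*H))
1/F(1 - 2*(-2)) = 1/((4 + (1 - 2*(-2)))/(2*(1 - 2*(-2)))) = 1/((4 + (1 + 4))/(2*(1 + 4))) = 1/((½)*(4 + 5)/5) = 1/((½)*(⅕)*9) = 1/(9/10) = 10/9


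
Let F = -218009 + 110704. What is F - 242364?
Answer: -349669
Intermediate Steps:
F = -107305
F - 242364 = -107305 - 242364 = -349669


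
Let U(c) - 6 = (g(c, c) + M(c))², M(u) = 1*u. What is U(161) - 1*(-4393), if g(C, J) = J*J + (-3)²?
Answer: 680744680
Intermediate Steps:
M(u) = u
g(C, J) = 9 + J² (g(C, J) = J² + 9 = 9 + J²)
U(c) = 6 + (9 + c + c²)² (U(c) = 6 + ((9 + c²) + c)² = 6 + (9 + c + c²)²)
U(161) - 1*(-4393) = (6 + (9 + 161 + 161²)²) - 1*(-4393) = (6 + (9 + 161 + 25921)²) + 4393 = (6 + 26091²) + 4393 = (6 + 680740281) + 4393 = 680740287 + 4393 = 680744680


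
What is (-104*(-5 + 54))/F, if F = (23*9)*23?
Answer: -5096/4761 ≈ -1.0704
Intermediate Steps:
F = 4761 (F = 207*23 = 4761)
(-104*(-5 + 54))/F = -104*(-5 + 54)/4761 = -104*49*(1/4761) = -5096*1/4761 = -5096/4761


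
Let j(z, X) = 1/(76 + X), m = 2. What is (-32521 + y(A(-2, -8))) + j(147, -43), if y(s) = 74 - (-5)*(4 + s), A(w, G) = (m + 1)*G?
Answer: -1074050/33 ≈ -32547.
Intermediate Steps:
A(w, G) = 3*G (A(w, G) = (2 + 1)*G = 3*G)
y(s) = 94 + 5*s (y(s) = 74 - (-20 - 5*s) = 74 + (20 + 5*s) = 94 + 5*s)
(-32521 + y(A(-2, -8))) + j(147, -43) = (-32521 + (94 + 5*(3*(-8)))) + 1/(76 - 43) = (-32521 + (94 + 5*(-24))) + 1/33 = (-32521 + (94 - 120)) + 1/33 = (-32521 - 26) + 1/33 = -32547 + 1/33 = -1074050/33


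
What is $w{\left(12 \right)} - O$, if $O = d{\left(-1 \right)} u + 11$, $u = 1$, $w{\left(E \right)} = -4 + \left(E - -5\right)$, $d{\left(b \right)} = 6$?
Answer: $-4$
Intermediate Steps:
$w{\left(E \right)} = 1 + E$ ($w{\left(E \right)} = -4 + \left(E + 5\right) = -4 + \left(5 + E\right) = 1 + E$)
$O = 17$ ($O = 6 \cdot 1 + 11 = 6 + 11 = 17$)
$w{\left(12 \right)} - O = \left(1 + 12\right) - 17 = 13 - 17 = -4$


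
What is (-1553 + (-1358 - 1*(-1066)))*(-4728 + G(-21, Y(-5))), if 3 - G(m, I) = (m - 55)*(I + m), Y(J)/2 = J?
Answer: 13064445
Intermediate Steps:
Y(J) = 2*J
G(m, I) = 3 - (-55 + m)*(I + m) (G(m, I) = 3 - (m - 55)*(I + m) = 3 - (-55 + m)*(I + m))
(-1553 + (-1358 - 1*(-1066)))*(-4728 + G(-21, Y(-5))) = (-1553 + (-1358 - 1*(-1066)))*(-4728 + (3 - 1*(-21)**2 + 55*(2*(-5)) + 55*(-21) - 1*2*(-5)*(-21))) = (-1553 + (-1358 + 1066))*(-4728 + (3 - 1*441 + 55*(-10) - 1155 - 1*(-10)*(-21))) = (-1553 - 292)*(-4728 + (3 - 441 - 550 - 1155 - 210)) = -1845*(-4728 - 2353) = -1845*(-7081) = 13064445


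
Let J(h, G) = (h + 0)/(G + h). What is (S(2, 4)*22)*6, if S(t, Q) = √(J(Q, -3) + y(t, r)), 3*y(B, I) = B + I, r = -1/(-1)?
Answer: 132*√5 ≈ 295.16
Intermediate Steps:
r = 1 (r = -1*(-1) = 1)
y(B, I) = B/3 + I/3 (y(B, I) = (B + I)/3 = B/3 + I/3)
J(h, G) = h/(G + h)
S(t, Q) = √(⅓ + t/3 + Q/(-3 + Q)) (S(t, Q) = √(Q/(-3 + Q) + (t/3 + (⅓)*1)) = √(Q/(-3 + Q) + (t/3 + ⅓)) = √(Q/(-3 + Q) + (⅓ + t/3)) = √(⅓ + t/3 + Q/(-3 + Q)))
(S(2, 4)*22)*6 = ((√(3 + 3*2 + 9*4/(-3 + 4))/3)*22)*6 = ((√(3 + 6 + 9*4/1)/3)*22)*6 = ((√(3 + 6 + 9*4*1)/3)*22)*6 = ((√(3 + 6 + 36)/3)*22)*6 = ((√45/3)*22)*6 = (((3*√5)/3)*22)*6 = (√5*22)*6 = (22*√5)*6 = 132*√5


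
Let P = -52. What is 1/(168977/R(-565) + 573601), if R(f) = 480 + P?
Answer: 428/245670205 ≈ 1.7422e-6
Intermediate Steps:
R(f) = 428 (R(f) = 480 - 52 = 428)
1/(168977/R(-565) + 573601) = 1/(168977/428 + 573601) = 1/(245670205/428) = 428/245670205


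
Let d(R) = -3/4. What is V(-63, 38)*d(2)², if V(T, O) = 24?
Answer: 27/2 ≈ 13.500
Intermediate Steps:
d(R) = -¾ (d(R) = -3*¼ = -¾)
V(-63, 38)*d(2)² = 24*(-¾)² = 24*(9/16) = 27/2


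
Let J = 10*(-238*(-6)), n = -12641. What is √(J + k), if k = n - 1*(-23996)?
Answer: √25635 ≈ 160.11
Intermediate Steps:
k = 11355 (k = -12641 - 1*(-23996) = -12641 + 23996 = 11355)
J = 14280 (J = 10*1428 = 14280)
√(J + k) = √(14280 + 11355) = √25635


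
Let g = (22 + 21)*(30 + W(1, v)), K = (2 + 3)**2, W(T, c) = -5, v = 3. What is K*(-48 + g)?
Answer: 25675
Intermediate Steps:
K = 25 (K = 5**2 = 25)
g = 1075 (g = (22 + 21)*(30 - 5) = 43*25 = 1075)
K*(-48 + g) = 25*(-48 + 1075) = 25*1027 = 25675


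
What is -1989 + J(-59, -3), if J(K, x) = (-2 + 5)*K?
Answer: -2166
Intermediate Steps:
J(K, x) = 3*K
-1989 + J(-59, -3) = -1989 + 3*(-59) = -1989 - 177 = -2166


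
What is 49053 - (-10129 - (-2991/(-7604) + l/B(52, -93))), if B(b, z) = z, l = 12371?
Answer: 41758062383/707172 ≈ 59049.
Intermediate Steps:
49053 - (-10129 - (-2991/(-7604) + l/B(52, -93))) = 49053 - (-10129 - (-2991/(-7604) + 12371/(-93))) = 49053 - (-10129 - (-2991*(-1/7604) + 12371*(-1/93))) = 49053 - (-10129 - (2991/7604 - 12371/93)) = 49053 - (-10129 - 1*(-93790921/707172)) = 49053 - (-10129 + 93790921/707172) = 49053 - 1*(-7069154267/707172) = 49053 + 7069154267/707172 = 41758062383/707172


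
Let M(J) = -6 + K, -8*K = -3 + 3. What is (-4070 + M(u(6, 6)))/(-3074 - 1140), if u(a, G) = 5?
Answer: 2038/2107 ≈ 0.96725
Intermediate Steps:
K = 0 (K = -(-3 + 3)/8 = -⅛*0 = 0)
M(J) = -6 (M(J) = -6 + 0 = -6)
(-4070 + M(u(6, 6)))/(-3074 - 1140) = (-4070 - 6)/(-3074 - 1140) = -4076/(-4214) = -4076*(-1/4214) = 2038/2107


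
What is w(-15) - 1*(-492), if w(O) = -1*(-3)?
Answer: 495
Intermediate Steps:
w(O) = 3
w(-15) - 1*(-492) = 3 - 1*(-492) = 3 + 492 = 495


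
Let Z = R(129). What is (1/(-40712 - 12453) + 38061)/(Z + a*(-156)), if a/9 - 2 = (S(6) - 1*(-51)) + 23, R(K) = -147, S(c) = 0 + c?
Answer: -2023513064/6128595375 ≈ -0.33018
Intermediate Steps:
S(c) = c
a = 738 (a = 18 + 9*((6 - 1*(-51)) + 23) = 18 + 9*((6 + 51) + 23) = 18 + 9*(57 + 23) = 18 + 9*80 = 18 + 720 = 738)
Z = -147
(1/(-40712 - 12453) + 38061)/(Z + a*(-156)) = (1/(-40712 - 12453) + 38061)/(-147 + 738*(-156)) = (1/(-53165) + 38061)/(-147 - 115128) = (-1/53165 + 38061)/(-115275) = (2023513064/53165)*(-1/115275) = -2023513064/6128595375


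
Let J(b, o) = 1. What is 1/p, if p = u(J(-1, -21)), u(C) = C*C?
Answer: 1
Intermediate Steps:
u(C) = C²
p = 1 (p = 1² = 1)
1/p = 1/1 = 1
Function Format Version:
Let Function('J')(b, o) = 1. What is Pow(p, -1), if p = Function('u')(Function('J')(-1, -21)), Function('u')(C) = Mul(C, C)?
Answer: 1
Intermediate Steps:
Function('u')(C) = Pow(C, 2)
p = 1 (p = Pow(1, 2) = 1)
Pow(p, -1) = Pow(1, -1) = 1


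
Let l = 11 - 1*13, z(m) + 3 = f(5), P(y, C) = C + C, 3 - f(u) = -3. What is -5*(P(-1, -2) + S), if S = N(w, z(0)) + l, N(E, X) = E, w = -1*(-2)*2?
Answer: 10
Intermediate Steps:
f(u) = 6 (f(u) = 3 - 1*(-3) = 3 + 3 = 6)
P(y, C) = 2*C
w = 4 (w = 2*2 = 4)
z(m) = 3 (z(m) = -3 + 6 = 3)
l = -2 (l = 11 - 13 = -2)
S = 2 (S = 4 - 2 = 2)
-5*(P(-1, -2) + S) = -5*(2*(-2) + 2) = -5*(-4 + 2) = -5*(-2) = 10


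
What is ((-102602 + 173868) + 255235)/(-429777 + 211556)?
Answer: -326501/218221 ≈ -1.4962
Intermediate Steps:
((-102602 + 173868) + 255235)/(-429777 + 211556) = (71266 + 255235)/(-218221) = 326501*(-1/218221) = -326501/218221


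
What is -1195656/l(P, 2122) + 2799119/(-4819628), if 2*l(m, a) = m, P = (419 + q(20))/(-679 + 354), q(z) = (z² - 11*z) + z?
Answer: 3745699405724539/2983349732 ≈ 1.2555e+6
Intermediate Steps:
q(z) = z² - 10*z
P = -619/325 (P = (419 + 20*(-10 + 20))/(-679 + 354) = (419 + 20*10)/(-325) = (419 + 200)*(-1/325) = 619*(-1/325) = -619/325 ≈ -1.9046)
l(m, a) = m/2
-1195656/l(P, 2122) + 2799119/(-4819628) = -1195656/((½)*(-619/325)) + 2799119/(-4819628) = -1195656/(-619/650) + 2799119*(-1/4819628) = -1195656*(-650/619) - 2799119/4819628 = 777176400/619 - 2799119/4819628 = 3745699405724539/2983349732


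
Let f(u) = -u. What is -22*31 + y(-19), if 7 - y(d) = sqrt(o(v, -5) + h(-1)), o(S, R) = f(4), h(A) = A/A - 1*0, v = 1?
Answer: -675 - I*sqrt(3) ≈ -675.0 - 1.732*I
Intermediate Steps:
h(A) = 1 (h(A) = 1 + 0 = 1)
o(S, R) = -4 (o(S, R) = -1*4 = -4)
y(d) = 7 - I*sqrt(3) (y(d) = 7 - sqrt(-4 + 1) = 7 - sqrt(-3) = 7 - I*sqrt(3))
-22*31 + y(-19) = -22*31 + (7 - I*sqrt(3)) = -682 + (7 - I*sqrt(3)) = -675 - I*sqrt(3)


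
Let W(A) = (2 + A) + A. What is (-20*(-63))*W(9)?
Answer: 25200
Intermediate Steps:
W(A) = 2 + 2*A
(-20*(-63))*W(9) = (-20*(-63))*(2 + 2*9) = 1260*(2 + 18) = 1260*20 = 25200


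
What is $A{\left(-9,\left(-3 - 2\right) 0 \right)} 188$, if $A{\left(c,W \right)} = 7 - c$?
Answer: $3008$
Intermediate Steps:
$A{\left(-9,\left(-3 - 2\right) 0 \right)} 188 = \left(7 - -9\right) 188 = \left(7 + 9\right) 188 = 16 \cdot 188 = 3008$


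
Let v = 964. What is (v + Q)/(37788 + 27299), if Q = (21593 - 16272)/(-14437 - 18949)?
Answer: 32178783/2172994582 ≈ 0.014808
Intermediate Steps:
Q = -5321/33386 (Q = 5321/(-33386) = 5321*(-1/33386) = -5321/33386 ≈ -0.15938)
(v + Q)/(37788 + 27299) = (964 - 5321/33386)/(37788 + 27299) = (32178783/33386)/65087 = (32178783/33386)*(1/65087) = 32178783/2172994582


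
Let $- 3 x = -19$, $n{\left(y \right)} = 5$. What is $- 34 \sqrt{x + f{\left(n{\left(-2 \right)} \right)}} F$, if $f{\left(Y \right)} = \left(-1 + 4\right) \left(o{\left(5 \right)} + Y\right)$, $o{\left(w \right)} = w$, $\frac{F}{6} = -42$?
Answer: $2856 \sqrt{327} \approx 51645.0$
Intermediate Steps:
$F = -252$ ($F = 6 \left(-42\right) = -252$)
$x = \frac{19}{3}$ ($x = \left(- \frac{1}{3}\right) \left(-19\right) = \frac{19}{3} \approx 6.3333$)
$f{\left(Y \right)} = 15 + 3 Y$ ($f{\left(Y \right)} = \left(-1 + 4\right) \left(5 + Y\right) = 3 \left(5 + Y\right) = 15 + 3 Y$)
$- 34 \sqrt{x + f{\left(n{\left(-2 \right)} \right)}} F = - 34 \sqrt{\frac{19}{3} + \left(15 + 3 \cdot 5\right)} \left(-252\right) = - 34 \sqrt{\frac{19}{3} + \left(15 + 15\right)} \left(-252\right) = - 34 \sqrt{\frac{19}{3} + 30} \left(-252\right) = - 34 \sqrt{\frac{109}{3}} \left(-252\right) = - 34 \frac{\sqrt{327}}{3} \left(-252\right) = - \frac{34 \sqrt{327}}{3} \left(-252\right) = 2856 \sqrt{327}$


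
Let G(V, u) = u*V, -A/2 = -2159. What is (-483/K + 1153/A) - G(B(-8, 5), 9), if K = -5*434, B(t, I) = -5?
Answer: 15222868/334645 ≈ 45.490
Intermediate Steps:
A = 4318 (A = -2*(-2159) = 4318)
G(V, u) = V*u
K = -2170
(-483/K + 1153/A) - G(B(-8, 5), 9) = (-483/(-2170) + 1153/4318) - (-5)*9 = (-483*(-1/2170) + 1153*(1/4318)) - 1*(-45) = (69/310 + 1153/4318) + 45 = 163843/334645 + 45 = 15222868/334645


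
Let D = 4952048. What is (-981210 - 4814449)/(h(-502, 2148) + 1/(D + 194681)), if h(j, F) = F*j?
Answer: 29828686249411/5549697293783 ≈ 5.3748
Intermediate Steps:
(-981210 - 4814449)/(h(-502, 2148) + 1/(D + 194681)) = (-981210 - 4814449)/(2148*(-502) + 1/(4952048 + 194681)) = -5795659/(-1078296 + 1/5146729) = -5795659/(-5549697293783/5146729) = -5795659*(-5146729/5549697293783) = 29828686249411/5549697293783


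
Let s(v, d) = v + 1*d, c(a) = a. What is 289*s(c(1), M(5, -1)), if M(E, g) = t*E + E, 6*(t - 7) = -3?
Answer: 22253/2 ≈ 11127.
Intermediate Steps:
t = 13/2 (t = 7 + (⅙)*(-3) = 7 - ½ = 13/2 ≈ 6.5000)
M(E, g) = 15*E/2 (M(E, g) = 13*E/2 + E = 15*E/2)
s(v, d) = d + v (s(v, d) = v + d = d + v)
289*s(c(1), M(5, -1)) = 289*((15/2)*5 + 1) = 289*(75/2 + 1) = 289*(77/2) = 22253/2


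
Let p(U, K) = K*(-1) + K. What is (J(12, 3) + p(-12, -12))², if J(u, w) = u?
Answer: 144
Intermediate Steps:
p(U, K) = 0 (p(U, K) = -K + K = 0)
(J(12, 3) + p(-12, -12))² = (12 + 0)² = 12² = 144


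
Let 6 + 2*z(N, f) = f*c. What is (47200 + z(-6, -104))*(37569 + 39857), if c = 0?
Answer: 3654274922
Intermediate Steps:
z(N, f) = -3 (z(N, f) = -3 + (f*0)/2 = -3 + (½)*0 = -3 + 0 = -3)
(47200 + z(-6, -104))*(37569 + 39857) = (47200 - 3)*(37569 + 39857) = 47197*77426 = 3654274922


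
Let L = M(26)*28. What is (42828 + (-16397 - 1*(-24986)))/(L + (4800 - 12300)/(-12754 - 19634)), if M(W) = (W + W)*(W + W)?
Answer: 15419387/22705257 ≈ 0.67911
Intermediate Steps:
M(W) = 4*W² (M(W) = (2*W)*(2*W) = 4*W²)
L = 75712 (L = (4*26²)*28 = (4*676)*28 = 2704*28 = 75712)
(42828 + (-16397 - 1*(-24986)))/(L + (4800 - 12300)/(-12754 - 19634)) = (42828 + (-16397 - 1*(-24986)))/(75712 + (4800 - 12300)/(-12754 - 19634)) = (42828 + (-16397 + 24986))/(75712 - 7500/(-32388)) = (42828 + 8589)/(75712 - 7500*(-1/32388)) = 51417/(75712 + 625/2699) = 51417/(204347313/2699) = 51417*(2699/204347313) = 15419387/22705257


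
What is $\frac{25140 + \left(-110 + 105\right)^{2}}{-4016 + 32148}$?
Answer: $\frac{25165}{28132} \approx 0.89453$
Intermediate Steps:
$\frac{25140 + \left(-110 + 105\right)^{2}}{-4016 + 32148} = \frac{25140 + \left(-5\right)^{2}}{28132} = \left(25140 + 25\right) \frac{1}{28132} = 25165 \cdot \frac{1}{28132} = \frac{25165}{28132}$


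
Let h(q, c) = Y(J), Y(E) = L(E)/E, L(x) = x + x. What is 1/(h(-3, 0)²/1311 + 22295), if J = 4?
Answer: 1311/29228749 ≈ 4.4853e-5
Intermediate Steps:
L(x) = 2*x
Y(E) = 2 (Y(E) = (2*E)/E = 2)
h(q, c) = 2
1/(h(-3, 0)²/1311 + 22295) = 1/(2²/1311 + 22295) = 1/(4*(1/1311) + 22295) = 1/(4/1311 + 22295) = 1/(29228749/1311) = 1311/29228749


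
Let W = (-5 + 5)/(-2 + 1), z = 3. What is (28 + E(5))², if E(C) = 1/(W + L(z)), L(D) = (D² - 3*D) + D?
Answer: 7225/9 ≈ 802.78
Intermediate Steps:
W = 0 (W = 0/(-1) = 0*(-1) = 0)
L(D) = D² - 2*D
E(C) = ⅓ (E(C) = 1/(0 + 3*(-2 + 3)) = 1/(0 + 3*1) = 1/(0 + 3) = 1/3 = ⅓)
(28 + E(5))² = (28 + ⅓)² = (85/3)² = 7225/9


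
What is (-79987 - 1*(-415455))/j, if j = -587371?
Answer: -335468/587371 ≈ -0.57113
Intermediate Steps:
(-79987 - 1*(-415455))/j = (-79987 - 1*(-415455))/(-587371) = (-79987 + 415455)*(-1/587371) = 335468*(-1/587371) = -335468/587371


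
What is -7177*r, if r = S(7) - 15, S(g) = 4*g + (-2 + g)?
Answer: -129186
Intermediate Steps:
S(g) = -2 + 5*g
r = 18 (r = (-2 + 5*7) - 15 = (-2 + 35) - 15 = 33 - 15 = 18)
-7177*r = -7177*18 = -129186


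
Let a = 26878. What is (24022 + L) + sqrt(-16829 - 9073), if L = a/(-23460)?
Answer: 281764621/11730 + 3*I*sqrt(2878) ≈ 24021.0 + 160.94*I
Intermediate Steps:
L = -13439/11730 (L = 26878/(-23460) = 26878*(-1/23460) = -13439/11730 ≈ -1.1457)
(24022 + L) + sqrt(-16829 - 9073) = (24022 - 13439/11730) + sqrt(-16829 - 9073) = 281764621/11730 + sqrt(-25902) = 281764621/11730 + 3*I*sqrt(2878)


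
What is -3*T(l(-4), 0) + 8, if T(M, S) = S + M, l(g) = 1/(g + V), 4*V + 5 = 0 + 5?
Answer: 35/4 ≈ 8.7500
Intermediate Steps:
V = 0 (V = -5/4 + (0 + 5)/4 = -5/4 + (¼)*5 = -5/4 + 5/4 = 0)
l(g) = 1/g (l(g) = 1/(g + 0) = 1/g)
T(M, S) = M + S
-3*T(l(-4), 0) + 8 = -3*(1/(-4) + 0) + 8 = -3*(-¼ + 0) + 8 = -3*(-¼) + 8 = ¾ + 8 = 35/4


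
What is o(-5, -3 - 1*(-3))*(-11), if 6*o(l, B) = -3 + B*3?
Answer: 11/2 ≈ 5.5000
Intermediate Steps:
o(l, B) = -½ + B/2 (o(l, B) = (-3 + B*3)/6 = (-3 + 3*B)/6 = -½ + B/2)
o(-5, -3 - 1*(-3))*(-11) = (-½ + (-3 - 1*(-3))/2)*(-11) = (-½ + (-3 + 3)/2)*(-11) = (-½ + (½)*0)*(-11) = (-½ + 0)*(-11) = -½*(-11) = 11/2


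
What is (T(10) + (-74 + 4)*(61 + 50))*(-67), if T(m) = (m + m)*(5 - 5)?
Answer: 520590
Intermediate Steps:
T(m) = 0 (T(m) = (2*m)*0 = 0)
(T(10) + (-74 + 4)*(61 + 50))*(-67) = (0 + (-74 + 4)*(61 + 50))*(-67) = (0 - 70*111)*(-67) = (0 - 7770)*(-67) = -7770*(-67) = 520590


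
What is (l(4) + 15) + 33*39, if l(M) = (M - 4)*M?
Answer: 1302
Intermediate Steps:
l(M) = M*(-4 + M) (l(M) = (-4 + M)*M = M*(-4 + M))
(l(4) + 15) + 33*39 = (4*(-4 + 4) + 15) + 33*39 = (4*0 + 15) + 1287 = (0 + 15) + 1287 = 15 + 1287 = 1302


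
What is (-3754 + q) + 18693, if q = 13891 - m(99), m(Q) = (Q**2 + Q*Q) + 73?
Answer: 9155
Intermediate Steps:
m(Q) = 73 + 2*Q**2 (m(Q) = (Q**2 + Q**2) + 73 = 2*Q**2 + 73 = 73 + 2*Q**2)
q = -5784 (q = 13891 - (73 + 2*99**2) = 13891 - (73 + 2*9801) = 13891 - (73 + 19602) = 13891 - 1*19675 = 13891 - 19675 = -5784)
(-3754 + q) + 18693 = (-3754 - 5784) + 18693 = -9538 + 18693 = 9155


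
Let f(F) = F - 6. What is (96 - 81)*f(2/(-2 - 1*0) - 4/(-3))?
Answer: -85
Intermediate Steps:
f(F) = -6 + F
(96 - 81)*f(2/(-2 - 1*0) - 4/(-3)) = (96 - 81)*(-6 + (2/(-2 - 1*0) - 4/(-3))) = 15*(-6 + (2/(-2 + 0) - 4*(-1/3))) = 15*(-6 + (2/(-2) + 4/3)) = 15*(-6 + (2*(-1/2) + 4/3)) = 15*(-6 + (-1 + 4/3)) = 15*(-6 + 1/3) = 15*(-17/3) = -85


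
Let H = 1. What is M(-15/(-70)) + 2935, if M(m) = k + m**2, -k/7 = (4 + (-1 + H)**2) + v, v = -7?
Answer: 579385/196 ≈ 2956.0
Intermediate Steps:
k = 21 (k = -7*((4 + (-1 + 1)**2) - 7) = -7*((4 + 0**2) - 7) = -7*((4 + 0) - 7) = -7*(4 - 7) = -7*(-3) = 21)
M(m) = 21 + m**2
M(-15/(-70)) + 2935 = (21 + (-15/(-70))**2) + 2935 = (21 + (-15*(-1/70))**2) + 2935 = (21 + (3/14)**2) + 2935 = (21 + 9/196) + 2935 = 4125/196 + 2935 = 579385/196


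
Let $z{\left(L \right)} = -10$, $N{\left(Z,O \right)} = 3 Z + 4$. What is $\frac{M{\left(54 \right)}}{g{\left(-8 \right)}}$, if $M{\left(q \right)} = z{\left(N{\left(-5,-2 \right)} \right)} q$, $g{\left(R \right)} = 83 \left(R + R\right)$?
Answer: $\frac{135}{332} \approx 0.40663$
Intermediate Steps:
$g{\left(R \right)} = 166 R$ ($g{\left(R \right)} = 83 \cdot 2 R = 166 R$)
$N{\left(Z,O \right)} = 4 + 3 Z$
$M{\left(q \right)} = - 10 q$
$\frac{M{\left(54 \right)}}{g{\left(-8 \right)}} = \frac{\left(-10\right) 54}{166 \left(-8\right)} = - \frac{540}{-1328} = \left(-540\right) \left(- \frac{1}{1328}\right) = \frac{135}{332}$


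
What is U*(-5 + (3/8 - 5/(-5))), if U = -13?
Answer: 377/8 ≈ 47.125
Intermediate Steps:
U*(-5 + (3/8 - 5/(-5))) = -13*(-5 + (3/8 - 5/(-5))) = -13*(-5 + (3*(⅛) - 5*(-⅕))) = -13*(-5 + (3/8 + 1)) = -13*(-5 + 11/8) = -13*(-29/8) = 377/8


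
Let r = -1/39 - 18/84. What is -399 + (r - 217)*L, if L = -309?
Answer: 12144521/182 ≈ 66728.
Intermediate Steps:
r = -131/546 (r = -1*1/39 - 18*1/84 = -1/39 - 3/14 = -131/546 ≈ -0.23993)
-399 + (r - 217)*L = -399 + (-131/546 - 217)*(-309) = -399 - 118613/546*(-309) = -399 + 12217139/182 = 12144521/182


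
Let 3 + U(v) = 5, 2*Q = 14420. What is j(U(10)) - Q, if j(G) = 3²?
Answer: -7201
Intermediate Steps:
Q = 7210 (Q = (½)*14420 = 7210)
U(v) = 2 (U(v) = -3 + 5 = 2)
j(G) = 9
j(U(10)) - Q = 9 - 1*7210 = 9 - 7210 = -7201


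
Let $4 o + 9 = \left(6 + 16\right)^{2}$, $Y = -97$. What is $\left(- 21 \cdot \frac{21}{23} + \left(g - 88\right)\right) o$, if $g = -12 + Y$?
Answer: $- \frac{590425}{23} \approx -25671.0$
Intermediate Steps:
$g = -109$ ($g = -12 - 97 = -109$)
$o = \frac{475}{4}$ ($o = - \frac{9}{4} + \frac{\left(6 + 16\right)^{2}}{4} = - \frac{9}{4} + \frac{22^{2}}{4} = - \frac{9}{4} + \frac{1}{4} \cdot 484 = - \frac{9}{4} + 121 = \frac{475}{4} \approx 118.75$)
$\left(- 21 \cdot \frac{21}{23} + \left(g - 88\right)\right) o = \left(- 21 \cdot \frac{21}{23} - 197\right) \frac{475}{4} = \left(- 21 \cdot 21 \cdot \frac{1}{23} - 197\right) \frac{475}{4} = \left(\left(-21\right) \frac{21}{23} - 197\right) \frac{475}{4} = \left(- \frac{441}{23} - 197\right) \frac{475}{4} = \left(- \frac{4972}{23}\right) \frac{475}{4} = - \frac{590425}{23}$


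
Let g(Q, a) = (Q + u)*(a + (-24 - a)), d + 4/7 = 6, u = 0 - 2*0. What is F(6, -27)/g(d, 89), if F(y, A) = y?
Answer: -7/152 ≈ -0.046053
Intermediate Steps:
u = 0 (u = 0 + 0 = 0)
d = 38/7 (d = -4/7 + 6 = 38/7 ≈ 5.4286)
g(Q, a) = -24*Q (g(Q, a) = (Q + 0)*(a + (-24 - a)) = Q*(-24) = -24*Q)
F(6, -27)/g(d, 89) = 6/((-24*38/7)) = 6/(-912/7) = 6*(-7/912) = -7/152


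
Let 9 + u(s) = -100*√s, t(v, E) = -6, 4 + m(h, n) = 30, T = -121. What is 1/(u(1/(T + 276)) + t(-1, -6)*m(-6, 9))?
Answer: -1023/168395 + 4*√155/168395 ≈ -0.0057793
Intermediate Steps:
m(h, n) = 26 (m(h, n) = -4 + 30 = 26)
u(s) = -9 - 100*√s
1/(u(1/(T + 276)) + t(-1, -6)*m(-6, 9)) = 1/((-9 - 100/√(-121 + 276)) - 6*26) = 1/((-9 - 100*√155/155) - 156) = 1/((-9 - 20*√155/31) - 156) = 1/(-165 - 20*√155/31)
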